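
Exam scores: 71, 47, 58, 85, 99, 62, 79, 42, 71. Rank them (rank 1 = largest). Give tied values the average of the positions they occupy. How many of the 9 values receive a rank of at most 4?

Sorted (descending): 99, 85, 79, 71, 71, 62, 58, 47, 42
The 2 values of 71 occupy positions 4–5 → average rank (4+5)/2 = 4.5.
Ranks ≤ 4: {1, 2, 3} → 3 values.

3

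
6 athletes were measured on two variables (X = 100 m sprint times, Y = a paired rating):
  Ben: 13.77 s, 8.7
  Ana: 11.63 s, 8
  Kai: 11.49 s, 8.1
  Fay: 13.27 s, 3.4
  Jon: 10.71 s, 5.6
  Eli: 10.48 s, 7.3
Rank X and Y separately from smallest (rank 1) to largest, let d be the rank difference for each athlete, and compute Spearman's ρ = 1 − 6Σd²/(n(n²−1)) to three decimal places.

0.314

Ranks of variable 1: 6, 4, 3, 5, 2, 1
Ranks of variable 2: 6, 4, 5, 1, 2, 3
d = r₁ − r₂: 0, 0, -2, 4, 0, -2
d²: 0, 0, 4, 16, 0, 4; Σd² = 24
ρ = 1 − 6·24/(6·35) = 1 − 144/210 = 0.314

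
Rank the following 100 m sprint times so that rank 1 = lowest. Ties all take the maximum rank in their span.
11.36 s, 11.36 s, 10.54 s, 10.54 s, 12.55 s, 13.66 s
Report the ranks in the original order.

Sorted (ascending): 10.54, 10.54, 11.36, 11.36, 12.55, 13.66
The 2 values of 10.54 occupy positions 1–2 → each gets rank 2.
The 2 values of 11.36 occupy positions 3–4 → each gets rank 4.

4, 4, 2, 2, 5, 6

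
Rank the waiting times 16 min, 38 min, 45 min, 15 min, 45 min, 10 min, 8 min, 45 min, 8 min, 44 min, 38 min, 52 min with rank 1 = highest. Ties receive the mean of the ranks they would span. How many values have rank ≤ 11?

10

Sorted (descending): 52, 45, 45, 45, 44, 38, 38, 16, 15, 10, 8, 8
The 3 values of 45 occupy positions 2–4 → average rank 3.
The 2 values of 38 occupy positions 6–7 → average rank (6+7)/2 = 6.5.
The 2 values of 8 occupy positions 11–12 → average rank (11+12)/2 = 11.5.
Ranks ≤ 11: {1, 3, 3, 3, 5, 6.5, 6.5, 8, 9, 10} → 10 values.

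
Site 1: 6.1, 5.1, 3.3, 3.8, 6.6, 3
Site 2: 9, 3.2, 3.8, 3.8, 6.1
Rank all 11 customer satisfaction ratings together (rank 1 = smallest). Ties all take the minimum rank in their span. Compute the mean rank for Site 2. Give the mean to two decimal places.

Sorted (ascending): 3, 3.2, 3.3, 3.8, 3.8, 3.8, 5.1, 6.1, 6.1, 6.6, 9
The 3 values of 3.8 occupy positions 4–6 → each gets rank 4.
The 2 values of 6.1 occupy positions 8–9 → each gets rank 8.
Site 2 values → pooled ranks: 9→11, 3.2→2, 3.8→4, 3.8→4, 6.1→8
Mean rank = (11 + 2 + 4 + 4 + 8) / 5 = 5.80

5.80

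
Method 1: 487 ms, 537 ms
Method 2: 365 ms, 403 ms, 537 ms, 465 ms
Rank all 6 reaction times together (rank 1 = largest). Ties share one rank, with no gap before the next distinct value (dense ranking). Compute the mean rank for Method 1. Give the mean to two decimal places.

1.50

Sorted (descending): 537, 537, 487, 465, 403, 365
The 2 values of 537 share dense rank 1.
Remaining distinct values take the next consecutive integers.
Method 1 values → pooled ranks: 487→2, 537→1
Mean rank = (2 + 1) / 2 = 1.50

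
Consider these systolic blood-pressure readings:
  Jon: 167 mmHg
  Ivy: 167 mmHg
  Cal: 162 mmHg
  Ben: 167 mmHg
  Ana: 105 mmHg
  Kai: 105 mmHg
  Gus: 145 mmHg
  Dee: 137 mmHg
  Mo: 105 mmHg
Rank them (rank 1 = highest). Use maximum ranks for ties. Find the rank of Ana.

9

Sorted (descending): 167, 167, 167, 162, 145, 137, 105, 105, 105
The 3 values of 167 occupy positions 1–3 → each gets rank 3.
The 3 values of 105 occupy positions 7–9 → each gets rank 9.
Ana has value 105 mmHg → rank 9.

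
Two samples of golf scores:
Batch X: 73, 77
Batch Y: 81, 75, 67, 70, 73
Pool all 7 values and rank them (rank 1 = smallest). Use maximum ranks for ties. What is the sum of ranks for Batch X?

Sorted (ascending): 67, 70, 73, 73, 75, 77, 81
The 2 values of 73 occupy positions 3–4 → each gets rank 4.
Batch X values → pooled ranks: 73→4, 77→6
Rank sum = 4 + 6 = 10

10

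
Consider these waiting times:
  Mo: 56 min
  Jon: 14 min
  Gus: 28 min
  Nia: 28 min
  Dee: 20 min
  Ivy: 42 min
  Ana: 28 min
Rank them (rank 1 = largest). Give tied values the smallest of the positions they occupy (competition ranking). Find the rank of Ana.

3

Sorted (descending): 56, 42, 28, 28, 28, 20, 14
The 3 values of 28 occupy positions 3–5 → each gets rank 3.
Ana has value 28 min → rank 3.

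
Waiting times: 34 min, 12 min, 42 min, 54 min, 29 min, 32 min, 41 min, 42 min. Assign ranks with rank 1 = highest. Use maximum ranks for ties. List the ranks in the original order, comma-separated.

Sorted (descending): 54, 42, 42, 41, 34, 32, 29, 12
The 2 values of 42 occupy positions 2–3 → each gets rank 3.

5, 8, 3, 1, 7, 6, 4, 3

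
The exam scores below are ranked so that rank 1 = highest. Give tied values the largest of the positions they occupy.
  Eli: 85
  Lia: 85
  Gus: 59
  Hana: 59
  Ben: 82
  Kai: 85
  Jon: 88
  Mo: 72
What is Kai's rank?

Sorted (descending): 88, 85, 85, 85, 82, 72, 59, 59
The 3 values of 85 occupy positions 2–4 → each gets rank 4.
The 2 values of 59 occupy positions 7–8 → each gets rank 8.
Kai has value 85 → rank 4.

4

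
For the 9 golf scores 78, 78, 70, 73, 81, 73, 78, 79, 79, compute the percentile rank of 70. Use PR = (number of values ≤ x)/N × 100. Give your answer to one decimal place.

N = 9.
Strictly below 70: 0. Equal to 70: 1.
PR = 1/9 × 100 = 11.1

11.1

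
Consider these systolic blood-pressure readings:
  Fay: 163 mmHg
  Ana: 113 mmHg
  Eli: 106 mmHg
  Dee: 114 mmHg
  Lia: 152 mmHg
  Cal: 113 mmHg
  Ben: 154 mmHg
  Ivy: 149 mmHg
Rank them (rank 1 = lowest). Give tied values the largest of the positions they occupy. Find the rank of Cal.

Sorted (ascending): 106, 113, 113, 114, 149, 152, 154, 163
The 2 values of 113 occupy positions 2–3 → each gets rank 3.
Cal has value 113 mmHg → rank 3.

3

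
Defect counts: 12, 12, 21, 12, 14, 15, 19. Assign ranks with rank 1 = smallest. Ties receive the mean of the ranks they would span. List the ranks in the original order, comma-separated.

Sorted (ascending): 12, 12, 12, 14, 15, 19, 21
The 3 values of 12 occupy positions 1–3 → average rank 2.

2, 2, 7, 2, 4, 5, 6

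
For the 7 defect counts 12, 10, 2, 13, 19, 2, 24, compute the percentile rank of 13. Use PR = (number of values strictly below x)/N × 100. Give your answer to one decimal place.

57.1

N = 7.
Strictly below 13: 4. Equal to 13: 1.
PR = 4/7 × 100 = 57.1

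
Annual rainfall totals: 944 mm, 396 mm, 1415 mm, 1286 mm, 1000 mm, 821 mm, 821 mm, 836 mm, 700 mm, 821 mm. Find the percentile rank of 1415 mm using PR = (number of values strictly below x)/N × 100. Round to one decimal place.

N = 10.
Strictly below 1415: 9. Equal to 1415: 1.
PR = 9/10 × 100 = 90.0

90.0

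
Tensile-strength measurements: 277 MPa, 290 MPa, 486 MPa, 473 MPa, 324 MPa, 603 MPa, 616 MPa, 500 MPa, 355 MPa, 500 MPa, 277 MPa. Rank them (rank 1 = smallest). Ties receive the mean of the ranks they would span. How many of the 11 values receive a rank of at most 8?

7

Sorted (ascending): 277, 277, 290, 324, 355, 473, 486, 500, 500, 603, 616
The 2 values of 277 occupy positions 1–2 → average rank (1+2)/2 = 1.5.
The 2 values of 500 occupy positions 8–9 → average rank (8+9)/2 = 8.5.
Ranks ≤ 8: {1.5, 1.5, 3, 4, 5, 6, 7} → 7 values.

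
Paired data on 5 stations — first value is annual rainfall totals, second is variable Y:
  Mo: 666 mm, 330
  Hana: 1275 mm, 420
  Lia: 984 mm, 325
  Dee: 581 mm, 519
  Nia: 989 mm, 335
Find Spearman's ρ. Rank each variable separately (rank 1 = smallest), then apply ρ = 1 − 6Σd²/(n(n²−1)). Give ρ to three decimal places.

-0.100

Ranks of variable 1: 2, 5, 3, 1, 4
Ranks of variable 2: 2, 4, 1, 5, 3
d = r₁ − r₂: 0, 1, 2, -4, 1
d²: 0, 1, 4, 16, 1; Σd² = 22
ρ = 1 − 6·22/(5·24) = 1 − 132/120 = -0.100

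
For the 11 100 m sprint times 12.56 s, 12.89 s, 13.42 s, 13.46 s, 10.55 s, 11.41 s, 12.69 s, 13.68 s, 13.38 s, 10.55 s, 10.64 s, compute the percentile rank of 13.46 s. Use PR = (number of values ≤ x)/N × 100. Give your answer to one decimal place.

90.9

N = 11.
Strictly below 13.46: 9. Equal to 13.46: 1.
PR = 10/11 × 100 = 90.9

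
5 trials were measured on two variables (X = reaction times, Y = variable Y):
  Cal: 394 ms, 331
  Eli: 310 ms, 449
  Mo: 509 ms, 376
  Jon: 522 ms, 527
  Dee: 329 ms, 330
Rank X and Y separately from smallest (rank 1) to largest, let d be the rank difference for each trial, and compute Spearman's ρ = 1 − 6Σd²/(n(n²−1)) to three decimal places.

Ranks of variable 1: 3, 1, 4, 5, 2
Ranks of variable 2: 2, 4, 3, 5, 1
d = r₁ − r₂: 1, -3, 1, 0, 1
d²: 1, 9, 1, 0, 1; Σd² = 12
ρ = 1 − 6·12/(5·24) = 1 − 72/120 = 0.400

0.400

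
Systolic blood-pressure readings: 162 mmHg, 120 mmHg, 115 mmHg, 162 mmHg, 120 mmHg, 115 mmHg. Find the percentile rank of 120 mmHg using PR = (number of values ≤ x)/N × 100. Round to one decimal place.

N = 6.
Strictly below 120: 2. Equal to 120: 2.
PR = 4/6 × 100 = 66.7

66.7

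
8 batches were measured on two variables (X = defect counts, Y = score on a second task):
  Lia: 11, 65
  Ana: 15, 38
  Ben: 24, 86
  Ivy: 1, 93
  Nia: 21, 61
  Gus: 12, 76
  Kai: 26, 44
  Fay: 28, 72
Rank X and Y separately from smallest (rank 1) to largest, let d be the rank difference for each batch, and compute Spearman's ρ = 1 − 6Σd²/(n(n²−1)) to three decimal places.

Ranks of variable 1: 2, 4, 6, 1, 5, 3, 7, 8
Ranks of variable 2: 4, 1, 7, 8, 3, 6, 2, 5
d = r₁ − r₂: -2, 3, -1, -7, 2, -3, 5, 3
d²: 4, 9, 1, 49, 4, 9, 25, 9; Σd² = 110
ρ = 1 − 6·110/(8·63) = 1 − 660/504 = -0.310

-0.310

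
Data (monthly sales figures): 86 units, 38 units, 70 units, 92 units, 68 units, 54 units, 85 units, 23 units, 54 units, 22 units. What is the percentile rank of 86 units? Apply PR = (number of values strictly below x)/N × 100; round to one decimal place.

N = 10.
Strictly below 86: 8. Equal to 86: 1.
PR = 8/10 × 100 = 80.0

80.0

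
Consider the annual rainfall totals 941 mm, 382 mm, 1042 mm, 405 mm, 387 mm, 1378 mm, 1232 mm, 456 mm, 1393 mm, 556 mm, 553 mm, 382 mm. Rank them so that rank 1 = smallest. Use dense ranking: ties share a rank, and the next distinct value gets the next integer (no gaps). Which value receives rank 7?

Sorted (ascending): 382, 382, 387, 405, 456, 553, 556, 941, 1042, 1232, 1378, 1393
The 2 values of 382 share dense rank 1.
Remaining distinct values take the next consecutive integers.
Rank 7 → value 941.

941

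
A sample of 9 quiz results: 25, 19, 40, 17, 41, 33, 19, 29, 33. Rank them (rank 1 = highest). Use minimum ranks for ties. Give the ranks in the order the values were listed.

Sorted (descending): 41, 40, 33, 33, 29, 25, 19, 19, 17
The 2 values of 33 occupy positions 3–4 → each gets rank 3.
The 2 values of 19 occupy positions 7–8 → each gets rank 7.

6, 7, 2, 9, 1, 3, 7, 5, 3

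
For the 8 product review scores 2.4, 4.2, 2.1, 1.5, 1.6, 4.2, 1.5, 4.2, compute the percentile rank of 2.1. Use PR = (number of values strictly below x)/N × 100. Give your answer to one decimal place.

37.5

N = 8.
Strictly below 2.1: 3. Equal to 2.1: 1.
PR = 3/8 × 100 = 37.5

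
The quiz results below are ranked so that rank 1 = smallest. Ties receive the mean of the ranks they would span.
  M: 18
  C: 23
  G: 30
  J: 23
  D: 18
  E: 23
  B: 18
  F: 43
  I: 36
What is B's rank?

Sorted (ascending): 18, 18, 18, 23, 23, 23, 30, 36, 43
The 3 values of 18 occupy positions 1–3 → average rank 2.
The 3 values of 23 occupy positions 4–6 → average rank 5.
B has value 18 → rank 2.

2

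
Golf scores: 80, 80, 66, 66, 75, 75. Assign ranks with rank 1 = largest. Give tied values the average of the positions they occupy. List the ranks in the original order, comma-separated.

1.5, 1.5, 5.5, 5.5, 3.5, 3.5

Sorted (descending): 80, 80, 75, 75, 66, 66
The 2 values of 80 occupy positions 1–2 → average rank (1+2)/2 = 1.5.
The 2 values of 75 occupy positions 3–4 → average rank (3+4)/2 = 3.5.
The 2 values of 66 occupy positions 5–6 → average rank (5+6)/2 = 5.5.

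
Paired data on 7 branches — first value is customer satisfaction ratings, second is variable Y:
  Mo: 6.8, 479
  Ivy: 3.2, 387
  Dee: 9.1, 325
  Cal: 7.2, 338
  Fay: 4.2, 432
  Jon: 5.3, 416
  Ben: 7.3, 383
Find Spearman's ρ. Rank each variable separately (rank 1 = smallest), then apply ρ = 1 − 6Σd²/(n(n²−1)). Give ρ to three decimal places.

Ranks of variable 1: 4, 1, 7, 5, 2, 3, 6
Ranks of variable 2: 7, 4, 1, 2, 6, 5, 3
d = r₁ − r₂: -3, -3, 6, 3, -4, -2, 3
d²: 9, 9, 36, 9, 16, 4, 9; Σd² = 92
ρ = 1 − 6·92/(7·48) = 1 − 552/336 = -0.643

-0.643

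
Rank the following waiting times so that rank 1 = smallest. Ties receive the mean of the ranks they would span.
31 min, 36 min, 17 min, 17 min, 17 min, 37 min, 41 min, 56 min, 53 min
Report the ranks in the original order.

Sorted (ascending): 17, 17, 17, 31, 36, 37, 41, 53, 56
The 3 values of 17 occupy positions 1–3 → average rank 2.

4, 5, 2, 2, 2, 6, 7, 9, 8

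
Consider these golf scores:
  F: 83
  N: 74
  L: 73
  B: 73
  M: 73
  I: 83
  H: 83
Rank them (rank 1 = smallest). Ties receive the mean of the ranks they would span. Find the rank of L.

2

Sorted (ascending): 73, 73, 73, 74, 83, 83, 83
The 3 values of 73 occupy positions 1–3 → average rank 2.
The 3 values of 83 occupy positions 5–7 → average rank 6.
L has value 73 → rank 2.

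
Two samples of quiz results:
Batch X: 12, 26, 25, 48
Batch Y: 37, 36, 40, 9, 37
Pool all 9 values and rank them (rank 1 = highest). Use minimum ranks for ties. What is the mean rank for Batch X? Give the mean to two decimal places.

5.50

Sorted (descending): 48, 40, 37, 37, 36, 26, 25, 12, 9
The 2 values of 37 occupy positions 3–4 → each gets rank 3.
Batch X values → pooled ranks: 12→8, 26→6, 25→7, 48→1
Mean rank = (8 + 6 + 7 + 1) / 4 = 5.50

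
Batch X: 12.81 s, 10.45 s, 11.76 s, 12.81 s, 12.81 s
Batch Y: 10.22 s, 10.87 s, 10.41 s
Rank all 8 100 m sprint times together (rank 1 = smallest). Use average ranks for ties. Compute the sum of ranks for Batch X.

Sorted (ascending): 10.22, 10.41, 10.45, 10.87, 11.76, 12.81, 12.81, 12.81
The 3 values of 12.81 occupy positions 6–8 → average rank 7.
Batch X values → pooled ranks: 12.81→7, 10.45→3, 11.76→5, 12.81→7, 12.81→7
Rank sum = 7 + 3 + 5 + 7 + 7 = 29

29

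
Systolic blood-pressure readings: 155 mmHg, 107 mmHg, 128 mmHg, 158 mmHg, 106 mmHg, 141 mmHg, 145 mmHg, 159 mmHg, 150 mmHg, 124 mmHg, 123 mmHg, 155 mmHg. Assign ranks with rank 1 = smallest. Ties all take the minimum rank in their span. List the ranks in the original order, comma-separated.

9, 2, 5, 11, 1, 6, 7, 12, 8, 4, 3, 9

Sorted (ascending): 106, 107, 123, 124, 128, 141, 145, 150, 155, 155, 158, 159
The 2 values of 155 occupy positions 9–10 → each gets rank 9.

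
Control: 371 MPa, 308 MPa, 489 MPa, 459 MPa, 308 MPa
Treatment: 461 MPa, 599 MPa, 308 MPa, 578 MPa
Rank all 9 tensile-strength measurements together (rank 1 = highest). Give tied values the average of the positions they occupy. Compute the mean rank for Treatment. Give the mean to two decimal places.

3.75

Sorted (descending): 599, 578, 489, 461, 459, 371, 308, 308, 308
The 3 values of 308 occupy positions 7–9 → average rank 8.
Treatment values → pooled ranks: 461→4, 599→1, 308→8, 578→2
Mean rank = (4 + 1 + 8 + 2) / 4 = 3.75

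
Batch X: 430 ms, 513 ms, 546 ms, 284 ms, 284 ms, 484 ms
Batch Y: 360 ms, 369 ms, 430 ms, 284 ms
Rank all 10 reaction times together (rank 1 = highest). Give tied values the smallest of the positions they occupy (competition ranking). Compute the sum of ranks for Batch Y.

25

Sorted (descending): 546, 513, 484, 430, 430, 369, 360, 284, 284, 284
The 2 values of 430 occupy positions 4–5 → each gets rank 4.
The 3 values of 284 occupy positions 8–10 → each gets rank 8.
Batch Y values → pooled ranks: 360→7, 369→6, 430→4, 284→8
Rank sum = 7 + 6 + 4 + 8 = 25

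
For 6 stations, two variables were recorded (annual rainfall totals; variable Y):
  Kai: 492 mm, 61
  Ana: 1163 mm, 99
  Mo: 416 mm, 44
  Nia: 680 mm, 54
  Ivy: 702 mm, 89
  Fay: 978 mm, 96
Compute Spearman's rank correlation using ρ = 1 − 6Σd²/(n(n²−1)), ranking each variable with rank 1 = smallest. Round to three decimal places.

0.943

Ranks of variable 1: 2, 6, 1, 3, 4, 5
Ranks of variable 2: 3, 6, 1, 2, 4, 5
d = r₁ − r₂: -1, 0, 0, 1, 0, 0
d²: 1, 0, 0, 1, 0, 0; Σd² = 2
ρ = 1 − 6·2/(6·35) = 1 − 12/210 = 0.943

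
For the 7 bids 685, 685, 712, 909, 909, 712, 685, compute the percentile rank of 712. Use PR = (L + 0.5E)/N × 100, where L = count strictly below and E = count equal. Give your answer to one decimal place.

57.1

N = 7.
Strictly below 712: 3. Equal to 712: 2.
PR = (3 + 0.5·2)/7 × 100 = 57.1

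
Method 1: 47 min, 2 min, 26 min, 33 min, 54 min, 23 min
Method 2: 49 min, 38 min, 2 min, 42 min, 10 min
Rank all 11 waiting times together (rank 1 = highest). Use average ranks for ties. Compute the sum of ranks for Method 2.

Sorted (descending): 54, 49, 47, 42, 38, 33, 26, 23, 10, 2, 2
The 2 values of 2 occupy positions 10–11 → average rank (10+11)/2 = 10.5.
Method 2 values → pooled ranks: 49→2, 38→5, 2→10.5, 42→4, 10→9
Rank sum = 2 + 5 + 10.5 + 4 + 9 = 30.5

30.5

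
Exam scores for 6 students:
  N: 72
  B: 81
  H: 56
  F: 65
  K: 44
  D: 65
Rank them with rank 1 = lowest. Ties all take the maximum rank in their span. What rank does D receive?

Sorted (ascending): 44, 56, 65, 65, 72, 81
The 2 values of 65 occupy positions 3–4 → each gets rank 4.
D has value 65 → rank 4.

4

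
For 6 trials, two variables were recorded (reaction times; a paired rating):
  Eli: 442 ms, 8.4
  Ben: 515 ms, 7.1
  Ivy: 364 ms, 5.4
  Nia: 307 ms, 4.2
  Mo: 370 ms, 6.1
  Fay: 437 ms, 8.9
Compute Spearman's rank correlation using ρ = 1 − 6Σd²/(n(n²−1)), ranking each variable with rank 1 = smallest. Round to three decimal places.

0.771

Ranks of variable 1: 5, 6, 2, 1, 3, 4
Ranks of variable 2: 5, 4, 2, 1, 3, 6
d = r₁ − r₂: 0, 2, 0, 0, 0, -2
d²: 0, 4, 0, 0, 0, 4; Σd² = 8
ρ = 1 − 6·8/(6·35) = 1 − 48/210 = 0.771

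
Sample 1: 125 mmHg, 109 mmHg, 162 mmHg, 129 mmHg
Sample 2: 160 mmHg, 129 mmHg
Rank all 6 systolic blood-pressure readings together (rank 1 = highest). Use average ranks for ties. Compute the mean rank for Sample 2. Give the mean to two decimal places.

Sorted (descending): 162, 160, 129, 129, 125, 109
The 2 values of 129 occupy positions 3–4 → average rank (3+4)/2 = 3.5.
Sample 2 values → pooled ranks: 160→2, 129→3.5
Mean rank = (2 + 3.5) / 2 = 2.75

2.75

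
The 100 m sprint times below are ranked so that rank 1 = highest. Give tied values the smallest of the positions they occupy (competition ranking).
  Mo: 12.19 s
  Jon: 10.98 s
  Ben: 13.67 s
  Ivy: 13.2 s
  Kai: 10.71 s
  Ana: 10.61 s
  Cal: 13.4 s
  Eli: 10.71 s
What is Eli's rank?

6

Sorted (descending): 13.67, 13.4, 13.2, 12.19, 10.98, 10.71, 10.71, 10.61
The 2 values of 10.71 occupy positions 6–7 → each gets rank 6.
Eli has value 10.71 s → rank 6.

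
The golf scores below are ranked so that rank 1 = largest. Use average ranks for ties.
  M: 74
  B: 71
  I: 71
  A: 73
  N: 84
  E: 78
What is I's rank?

Sorted (descending): 84, 78, 74, 73, 71, 71
The 2 values of 71 occupy positions 5–6 → average rank (5+6)/2 = 5.5.
I has value 71 → rank 5.5.

5.5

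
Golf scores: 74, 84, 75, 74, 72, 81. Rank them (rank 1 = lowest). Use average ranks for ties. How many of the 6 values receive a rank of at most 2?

Sorted (ascending): 72, 74, 74, 75, 81, 84
The 2 values of 74 occupy positions 2–3 → average rank (2+3)/2 = 2.5.
Ranks ≤ 2: {1} → 1 value.

1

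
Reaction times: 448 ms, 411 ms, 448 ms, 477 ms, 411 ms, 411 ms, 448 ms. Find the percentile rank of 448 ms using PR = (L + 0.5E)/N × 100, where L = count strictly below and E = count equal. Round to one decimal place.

N = 7.
Strictly below 448: 3. Equal to 448: 3.
PR = (3 + 0.5·3)/7 × 100 = 64.3

64.3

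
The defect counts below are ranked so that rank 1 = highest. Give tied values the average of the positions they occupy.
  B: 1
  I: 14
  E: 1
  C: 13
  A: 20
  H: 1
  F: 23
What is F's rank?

Sorted (descending): 23, 20, 14, 13, 1, 1, 1
The 3 values of 1 occupy positions 5–7 → average rank 6.
F has value 23 → rank 1.

1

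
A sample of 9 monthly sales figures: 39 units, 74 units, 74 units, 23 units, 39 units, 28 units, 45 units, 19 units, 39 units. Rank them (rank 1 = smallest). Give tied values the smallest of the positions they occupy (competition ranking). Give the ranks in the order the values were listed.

Sorted (ascending): 19, 23, 28, 39, 39, 39, 45, 74, 74
The 3 values of 39 occupy positions 4–6 → each gets rank 4.
The 2 values of 74 occupy positions 8–9 → each gets rank 8.

4, 8, 8, 2, 4, 3, 7, 1, 4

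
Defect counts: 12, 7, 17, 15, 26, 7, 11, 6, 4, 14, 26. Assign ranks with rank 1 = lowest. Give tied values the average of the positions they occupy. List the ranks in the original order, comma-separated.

Sorted (ascending): 4, 6, 7, 7, 11, 12, 14, 15, 17, 26, 26
The 2 values of 7 occupy positions 3–4 → average rank (3+4)/2 = 3.5.
The 2 values of 26 occupy positions 10–11 → average rank (10+11)/2 = 10.5.

6, 3.5, 9, 8, 10.5, 3.5, 5, 2, 1, 7, 10.5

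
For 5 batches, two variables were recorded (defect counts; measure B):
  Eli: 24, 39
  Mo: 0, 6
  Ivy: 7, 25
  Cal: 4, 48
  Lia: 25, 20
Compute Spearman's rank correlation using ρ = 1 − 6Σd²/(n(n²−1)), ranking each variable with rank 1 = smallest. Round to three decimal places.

0.100

Ranks of variable 1: 4, 1, 3, 2, 5
Ranks of variable 2: 4, 1, 3, 5, 2
d = r₁ − r₂: 0, 0, 0, -3, 3
d²: 0, 0, 0, 9, 9; Σd² = 18
ρ = 1 − 6·18/(5·24) = 1 − 108/120 = 0.100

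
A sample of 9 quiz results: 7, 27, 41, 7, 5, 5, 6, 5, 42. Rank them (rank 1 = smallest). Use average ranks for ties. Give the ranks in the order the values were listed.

5.5, 7, 8, 5.5, 2, 2, 4, 2, 9

Sorted (ascending): 5, 5, 5, 6, 7, 7, 27, 41, 42
The 3 values of 5 occupy positions 1–3 → average rank 2.
The 2 values of 7 occupy positions 5–6 → average rank (5+6)/2 = 5.5.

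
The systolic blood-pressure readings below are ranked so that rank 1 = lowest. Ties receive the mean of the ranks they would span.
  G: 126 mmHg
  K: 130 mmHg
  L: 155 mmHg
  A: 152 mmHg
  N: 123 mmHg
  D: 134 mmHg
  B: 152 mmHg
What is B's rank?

5.5

Sorted (ascending): 123, 126, 130, 134, 152, 152, 155
The 2 values of 152 occupy positions 5–6 → average rank (5+6)/2 = 5.5.
B has value 152 mmHg → rank 5.5.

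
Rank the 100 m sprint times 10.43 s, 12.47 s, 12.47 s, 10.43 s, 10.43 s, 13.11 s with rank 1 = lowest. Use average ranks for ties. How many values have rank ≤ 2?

Sorted (ascending): 10.43, 10.43, 10.43, 12.47, 12.47, 13.11
The 3 values of 10.43 occupy positions 1–3 → average rank 2.
The 2 values of 12.47 occupy positions 4–5 → average rank (4+5)/2 = 4.5.
Ranks ≤ 2: {2, 2, 2} → 3 values.

3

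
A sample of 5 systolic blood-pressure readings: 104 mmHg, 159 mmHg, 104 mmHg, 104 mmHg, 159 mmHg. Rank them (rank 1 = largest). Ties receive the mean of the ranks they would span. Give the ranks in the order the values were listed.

Sorted (descending): 159, 159, 104, 104, 104
The 2 values of 159 occupy positions 1–2 → average rank (1+2)/2 = 1.5.
The 3 values of 104 occupy positions 3–5 → average rank 4.

4, 1.5, 4, 4, 1.5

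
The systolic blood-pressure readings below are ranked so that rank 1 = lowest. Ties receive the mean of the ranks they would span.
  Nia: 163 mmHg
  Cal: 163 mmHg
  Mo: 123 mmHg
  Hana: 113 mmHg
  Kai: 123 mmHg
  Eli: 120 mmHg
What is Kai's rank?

Sorted (ascending): 113, 120, 123, 123, 163, 163
The 2 values of 123 occupy positions 3–4 → average rank (3+4)/2 = 3.5.
The 2 values of 163 occupy positions 5–6 → average rank (5+6)/2 = 5.5.
Kai has value 123 mmHg → rank 3.5.

3.5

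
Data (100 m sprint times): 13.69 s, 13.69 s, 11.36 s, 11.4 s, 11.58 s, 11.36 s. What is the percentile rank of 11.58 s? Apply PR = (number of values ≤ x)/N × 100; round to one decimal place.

N = 6.
Strictly below 11.58: 3. Equal to 11.58: 1.
PR = 4/6 × 100 = 66.7

66.7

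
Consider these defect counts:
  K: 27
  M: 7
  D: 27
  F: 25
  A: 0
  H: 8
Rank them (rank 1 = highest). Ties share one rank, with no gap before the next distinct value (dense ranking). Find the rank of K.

Sorted (descending): 27, 27, 25, 8, 7, 0
The 2 values of 27 share dense rank 1.
Remaining distinct values take the next consecutive integers.
K has value 27 → rank 1.

1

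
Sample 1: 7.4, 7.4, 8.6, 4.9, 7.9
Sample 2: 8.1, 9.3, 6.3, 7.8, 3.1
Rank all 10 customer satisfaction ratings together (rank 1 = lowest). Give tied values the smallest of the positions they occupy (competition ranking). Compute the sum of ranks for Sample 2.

28

Sorted (ascending): 3.1, 4.9, 6.3, 7.4, 7.4, 7.8, 7.9, 8.1, 8.6, 9.3
The 2 values of 7.4 occupy positions 4–5 → each gets rank 4.
Sample 2 values → pooled ranks: 8.1→8, 9.3→10, 6.3→3, 7.8→6, 3.1→1
Rank sum = 8 + 10 + 3 + 6 + 1 = 28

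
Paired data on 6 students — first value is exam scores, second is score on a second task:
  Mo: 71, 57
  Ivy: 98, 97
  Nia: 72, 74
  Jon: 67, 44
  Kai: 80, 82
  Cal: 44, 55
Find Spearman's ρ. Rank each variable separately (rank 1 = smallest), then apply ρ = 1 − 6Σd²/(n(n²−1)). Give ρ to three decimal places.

Ranks of variable 1: 3, 6, 4, 2, 5, 1
Ranks of variable 2: 3, 6, 4, 1, 5, 2
d = r₁ − r₂: 0, 0, 0, 1, 0, -1
d²: 0, 0, 0, 1, 0, 1; Σd² = 2
ρ = 1 − 6·2/(6·35) = 1 − 12/210 = 0.943

0.943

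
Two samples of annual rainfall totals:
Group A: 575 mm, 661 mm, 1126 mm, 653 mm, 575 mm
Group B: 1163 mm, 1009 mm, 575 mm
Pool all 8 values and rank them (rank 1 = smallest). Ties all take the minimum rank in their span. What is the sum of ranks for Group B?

Sorted (ascending): 575, 575, 575, 653, 661, 1009, 1126, 1163
The 3 values of 575 occupy positions 1–3 → each gets rank 1.
Group B values → pooled ranks: 1163→8, 1009→6, 575→1
Rank sum = 8 + 6 + 1 = 15

15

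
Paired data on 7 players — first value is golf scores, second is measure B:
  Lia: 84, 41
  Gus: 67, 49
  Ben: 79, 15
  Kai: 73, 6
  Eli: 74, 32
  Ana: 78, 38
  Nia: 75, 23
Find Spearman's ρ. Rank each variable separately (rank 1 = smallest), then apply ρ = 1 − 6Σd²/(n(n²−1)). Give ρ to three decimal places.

Ranks of variable 1: 7, 1, 6, 2, 3, 5, 4
Ranks of variable 2: 6, 7, 2, 1, 4, 5, 3
d = r₁ − r₂: 1, -6, 4, 1, -1, 0, 1
d²: 1, 36, 16, 1, 1, 0, 1; Σd² = 56
ρ = 1 − 6·56/(7·48) = 1 − 336/336 = 0.000

0.000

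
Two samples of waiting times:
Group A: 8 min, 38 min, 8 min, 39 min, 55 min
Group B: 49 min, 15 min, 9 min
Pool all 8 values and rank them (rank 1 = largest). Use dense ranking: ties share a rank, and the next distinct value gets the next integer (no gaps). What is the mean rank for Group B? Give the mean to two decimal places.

4.33

Sorted (descending): 55, 49, 39, 38, 15, 9, 8, 8
The 2 values of 8 share dense rank 7.
Remaining distinct values take the next consecutive integers.
Group B values → pooled ranks: 49→2, 15→5, 9→6
Mean rank = (2 + 5 + 6) / 3 = 4.33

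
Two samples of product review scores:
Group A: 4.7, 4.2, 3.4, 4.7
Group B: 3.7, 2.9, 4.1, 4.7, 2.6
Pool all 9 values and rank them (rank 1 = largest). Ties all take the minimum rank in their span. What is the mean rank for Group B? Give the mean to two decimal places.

Sorted (descending): 4.7, 4.7, 4.7, 4.2, 4.1, 3.7, 3.4, 2.9, 2.6
The 3 values of 4.7 occupy positions 1–3 → each gets rank 1.
Group B values → pooled ranks: 3.7→6, 2.9→8, 4.1→5, 4.7→1, 2.6→9
Mean rank = (6 + 8 + 5 + 1 + 9) / 5 = 5.80

5.80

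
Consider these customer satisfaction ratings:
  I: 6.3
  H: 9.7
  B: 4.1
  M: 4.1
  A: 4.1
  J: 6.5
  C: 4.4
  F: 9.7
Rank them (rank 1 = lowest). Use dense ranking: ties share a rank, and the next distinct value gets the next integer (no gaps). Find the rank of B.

Sorted (ascending): 4.1, 4.1, 4.1, 4.4, 6.3, 6.5, 9.7, 9.7
The 3 values of 4.1 share dense rank 1.
The 2 values of 9.7 share dense rank 5.
Remaining distinct values take the next consecutive integers.
B has value 4.1 → rank 1.

1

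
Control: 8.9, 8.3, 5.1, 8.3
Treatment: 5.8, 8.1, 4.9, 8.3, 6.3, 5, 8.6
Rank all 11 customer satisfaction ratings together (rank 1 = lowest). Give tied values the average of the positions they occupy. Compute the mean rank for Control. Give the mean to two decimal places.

7.50

Sorted (ascending): 4.9, 5, 5.1, 5.8, 6.3, 8.1, 8.3, 8.3, 8.3, 8.6, 8.9
The 3 values of 8.3 occupy positions 7–9 → average rank 8.
Control values → pooled ranks: 8.9→11, 8.3→8, 5.1→3, 8.3→8
Mean rank = (11 + 8 + 3 + 8) / 4 = 7.50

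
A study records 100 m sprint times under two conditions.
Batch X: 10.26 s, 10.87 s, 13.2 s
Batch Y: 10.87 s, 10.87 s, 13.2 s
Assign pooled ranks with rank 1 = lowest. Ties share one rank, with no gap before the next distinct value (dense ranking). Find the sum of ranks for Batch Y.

7

Sorted (ascending): 10.26, 10.87, 10.87, 10.87, 13.2, 13.2
The 3 values of 10.87 share dense rank 2.
The 2 values of 13.2 share dense rank 3.
Remaining distinct values take the next consecutive integers.
Batch Y values → pooled ranks: 10.87→2, 10.87→2, 13.2→3
Rank sum = 2 + 2 + 3 = 7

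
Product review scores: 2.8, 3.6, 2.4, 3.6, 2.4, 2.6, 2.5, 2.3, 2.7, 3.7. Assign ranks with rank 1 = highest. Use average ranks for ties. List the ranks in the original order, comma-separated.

Sorted (descending): 3.7, 3.6, 3.6, 2.8, 2.7, 2.6, 2.5, 2.4, 2.4, 2.3
The 2 values of 3.6 occupy positions 2–3 → average rank (2+3)/2 = 2.5.
The 2 values of 2.4 occupy positions 8–9 → average rank (8+9)/2 = 8.5.

4, 2.5, 8.5, 2.5, 8.5, 6, 7, 10, 5, 1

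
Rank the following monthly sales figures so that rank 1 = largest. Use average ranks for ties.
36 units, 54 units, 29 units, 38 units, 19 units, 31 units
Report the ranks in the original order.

Sorted (descending): 54, 38, 36, 31, 29, 19
No ties — each value takes its position as its rank.

3, 1, 5, 2, 6, 4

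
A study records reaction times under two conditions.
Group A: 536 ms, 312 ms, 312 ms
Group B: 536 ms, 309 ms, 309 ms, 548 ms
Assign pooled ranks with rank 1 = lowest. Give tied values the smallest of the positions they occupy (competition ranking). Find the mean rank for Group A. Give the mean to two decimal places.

Sorted (ascending): 309, 309, 312, 312, 536, 536, 548
The 2 values of 309 occupy positions 1–2 → each gets rank 1.
The 2 values of 312 occupy positions 3–4 → each gets rank 3.
The 2 values of 536 occupy positions 5–6 → each gets rank 5.
Group A values → pooled ranks: 536→5, 312→3, 312→3
Mean rank = (5 + 3 + 3) / 3 = 3.67

3.67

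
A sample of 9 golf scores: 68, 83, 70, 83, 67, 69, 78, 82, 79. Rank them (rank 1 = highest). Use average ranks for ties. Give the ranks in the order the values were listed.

8, 1.5, 6, 1.5, 9, 7, 5, 3, 4

Sorted (descending): 83, 83, 82, 79, 78, 70, 69, 68, 67
The 2 values of 83 occupy positions 1–2 → average rank (1+2)/2 = 1.5.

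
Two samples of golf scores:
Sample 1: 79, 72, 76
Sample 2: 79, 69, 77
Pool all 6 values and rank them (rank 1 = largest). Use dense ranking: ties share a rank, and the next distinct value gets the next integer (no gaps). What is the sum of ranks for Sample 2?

Sorted (descending): 79, 79, 77, 76, 72, 69
The 2 values of 79 share dense rank 1.
Remaining distinct values take the next consecutive integers.
Sample 2 values → pooled ranks: 79→1, 69→5, 77→2
Rank sum = 1 + 5 + 2 = 8

8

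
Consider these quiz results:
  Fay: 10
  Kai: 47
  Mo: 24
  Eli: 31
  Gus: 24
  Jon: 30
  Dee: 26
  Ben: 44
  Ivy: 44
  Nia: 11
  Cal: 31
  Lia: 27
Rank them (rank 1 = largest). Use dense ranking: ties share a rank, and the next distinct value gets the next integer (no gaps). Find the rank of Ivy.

Sorted (descending): 47, 44, 44, 31, 31, 30, 27, 26, 24, 24, 11, 10
The 2 values of 44 share dense rank 2.
The 2 values of 31 share dense rank 3.
The 2 values of 24 share dense rank 7.
Remaining distinct values take the next consecutive integers.
Ivy has value 44 → rank 2.

2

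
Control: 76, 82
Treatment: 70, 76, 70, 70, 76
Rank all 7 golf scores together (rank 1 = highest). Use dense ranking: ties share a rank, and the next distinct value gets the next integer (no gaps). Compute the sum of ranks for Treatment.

Sorted (descending): 82, 76, 76, 76, 70, 70, 70
The 3 values of 76 share dense rank 2.
The 3 values of 70 share dense rank 3.
Remaining distinct values take the next consecutive integers.
Treatment values → pooled ranks: 70→3, 76→2, 70→3, 70→3, 76→2
Rank sum = 3 + 2 + 3 + 3 + 2 = 13

13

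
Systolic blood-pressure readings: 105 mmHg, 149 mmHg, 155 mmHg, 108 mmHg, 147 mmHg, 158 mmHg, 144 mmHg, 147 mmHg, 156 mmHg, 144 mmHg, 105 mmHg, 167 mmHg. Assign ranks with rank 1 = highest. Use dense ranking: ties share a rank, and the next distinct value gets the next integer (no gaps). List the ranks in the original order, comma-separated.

9, 5, 4, 8, 6, 2, 7, 6, 3, 7, 9, 1

Sorted (descending): 167, 158, 156, 155, 149, 147, 147, 144, 144, 108, 105, 105
The 2 values of 147 share dense rank 6.
The 2 values of 144 share dense rank 7.
The 2 values of 105 share dense rank 9.
Remaining distinct values take the next consecutive integers.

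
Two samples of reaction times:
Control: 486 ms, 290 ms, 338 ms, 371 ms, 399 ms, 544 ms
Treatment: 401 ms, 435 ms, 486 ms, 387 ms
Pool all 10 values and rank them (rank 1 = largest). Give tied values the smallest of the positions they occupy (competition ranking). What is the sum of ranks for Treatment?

Sorted (descending): 544, 486, 486, 435, 401, 399, 387, 371, 338, 290
The 2 values of 486 occupy positions 2–3 → each gets rank 2.
Treatment values → pooled ranks: 401→5, 435→4, 486→2, 387→7
Rank sum = 5 + 4 + 2 + 7 = 18

18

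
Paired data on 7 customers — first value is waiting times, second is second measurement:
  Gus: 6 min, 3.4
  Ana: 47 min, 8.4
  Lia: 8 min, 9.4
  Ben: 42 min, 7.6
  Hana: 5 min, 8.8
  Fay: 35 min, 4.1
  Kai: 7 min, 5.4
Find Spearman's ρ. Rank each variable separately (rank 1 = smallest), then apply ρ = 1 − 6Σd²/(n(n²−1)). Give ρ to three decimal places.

Ranks of variable 1: 2, 7, 4, 6, 1, 5, 3
Ranks of variable 2: 1, 5, 7, 4, 6, 2, 3
d = r₁ − r₂: 1, 2, -3, 2, -5, 3, 0
d²: 1, 4, 9, 4, 25, 9, 0; Σd² = 52
ρ = 1 − 6·52/(7·48) = 1 − 312/336 = 0.071

0.071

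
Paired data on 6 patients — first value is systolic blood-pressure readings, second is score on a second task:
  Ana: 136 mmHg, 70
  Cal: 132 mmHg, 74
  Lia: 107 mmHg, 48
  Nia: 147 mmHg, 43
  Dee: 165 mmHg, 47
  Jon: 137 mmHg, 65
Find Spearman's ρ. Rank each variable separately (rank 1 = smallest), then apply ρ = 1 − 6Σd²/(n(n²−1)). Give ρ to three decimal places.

-0.600

Ranks of variable 1: 3, 2, 1, 5, 6, 4
Ranks of variable 2: 5, 6, 3, 1, 2, 4
d = r₁ − r₂: -2, -4, -2, 4, 4, 0
d²: 4, 16, 4, 16, 16, 0; Σd² = 56
ρ = 1 − 6·56/(6·35) = 1 − 336/210 = -0.600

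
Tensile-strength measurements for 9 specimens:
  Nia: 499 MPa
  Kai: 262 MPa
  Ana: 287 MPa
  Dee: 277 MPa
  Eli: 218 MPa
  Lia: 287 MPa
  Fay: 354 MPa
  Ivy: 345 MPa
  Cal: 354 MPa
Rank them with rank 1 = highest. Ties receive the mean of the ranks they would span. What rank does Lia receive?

5.5

Sorted (descending): 499, 354, 354, 345, 287, 287, 277, 262, 218
The 2 values of 354 occupy positions 2–3 → average rank (2+3)/2 = 2.5.
The 2 values of 287 occupy positions 5–6 → average rank (5+6)/2 = 5.5.
Lia has value 287 MPa → rank 5.5.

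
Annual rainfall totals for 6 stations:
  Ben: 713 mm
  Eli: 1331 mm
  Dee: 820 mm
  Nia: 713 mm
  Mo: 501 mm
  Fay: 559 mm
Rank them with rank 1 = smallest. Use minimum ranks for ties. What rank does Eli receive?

6

Sorted (ascending): 501, 559, 713, 713, 820, 1331
The 2 values of 713 occupy positions 3–4 → each gets rank 3.
Eli has value 1331 mm → rank 6.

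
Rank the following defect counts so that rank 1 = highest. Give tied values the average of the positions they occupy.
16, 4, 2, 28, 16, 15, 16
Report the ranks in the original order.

3, 6, 7, 1, 3, 5, 3

Sorted (descending): 28, 16, 16, 16, 15, 4, 2
The 3 values of 16 occupy positions 2–4 → average rank 3.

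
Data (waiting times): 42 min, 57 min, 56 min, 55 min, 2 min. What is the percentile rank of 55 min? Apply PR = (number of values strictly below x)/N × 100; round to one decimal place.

N = 5.
Strictly below 55: 2. Equal to 55: 1.
PR = 2/5 × 100 = 40.0

40.0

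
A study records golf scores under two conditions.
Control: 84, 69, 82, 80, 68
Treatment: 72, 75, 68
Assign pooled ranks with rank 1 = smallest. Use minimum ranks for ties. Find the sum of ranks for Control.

25

Sorted (ascending): 68, 68, 69, 72, 75, 80, 82, 84
The 2 values of 68 occupy positions 1–2 → each gets rank 1.
Control values → pooled ranks: 84→8, 69→3, 82→7, 80→6, 68→1
Rank sum = 8 + 3 + 7 + 6 + 1 = 25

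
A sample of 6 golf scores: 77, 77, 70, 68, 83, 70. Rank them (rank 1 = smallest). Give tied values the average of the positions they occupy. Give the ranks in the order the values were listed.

Sorted (ascending): 68, 70, 70, 77, 77, 83
The 2 values of 70 occupy positions 2–3 → average rank (2+3)/2 = 2.5.
The 2 values of 77 occupy positions 4–5 → average rank (4+5)/2 = 4.5.

4.5, 4.5, 2.5, 1, 6, 2.5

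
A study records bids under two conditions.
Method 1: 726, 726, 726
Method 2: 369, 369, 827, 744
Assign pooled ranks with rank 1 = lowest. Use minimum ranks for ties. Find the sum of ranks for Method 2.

Sorted (ascending): 369, 369, 726, 726, 726, 744, 827
The 2 values of 369 occupy positions 1–2 → each gets rank 1.
The 3 values of 726 occupy positions 3–5 → each gets rank 3.
Method 2 values → pooled ranks: 369→1, 369→1, 827→7, 744→6
Rank sum = 1 + 1 + 7 + 6 = 15

15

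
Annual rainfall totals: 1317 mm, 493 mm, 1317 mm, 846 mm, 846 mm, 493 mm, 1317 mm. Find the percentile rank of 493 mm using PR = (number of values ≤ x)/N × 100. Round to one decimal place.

N = 7.
Strictly below 493: 0. Equal to 493: 2.
PR = 2/7 × 100 = 28.6

28.6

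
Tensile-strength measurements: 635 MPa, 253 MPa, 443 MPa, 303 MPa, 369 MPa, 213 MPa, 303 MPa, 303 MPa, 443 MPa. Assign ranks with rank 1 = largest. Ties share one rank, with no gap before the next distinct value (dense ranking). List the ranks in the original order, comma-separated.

1, 5, 2, 4, 3, 6, 4, 4, 2

Sorted (descending): 635, 443, 443, 369, 303, 303, 303, 253, 213
The 2 values of 443 share dense rank 2.
The 3 values of 303 share dense rank 4.
Remaining distinct values take the next consecutive integers.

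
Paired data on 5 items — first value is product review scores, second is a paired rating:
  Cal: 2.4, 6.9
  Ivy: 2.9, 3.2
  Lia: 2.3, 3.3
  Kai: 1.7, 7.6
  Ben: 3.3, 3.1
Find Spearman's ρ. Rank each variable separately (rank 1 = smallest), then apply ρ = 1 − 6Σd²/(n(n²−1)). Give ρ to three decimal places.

-0.900

Ranks of variable 1: 3, 4, 2, 1, 5
Ranks of variable 2: 4, 2, 3, 5, 1
d = r₁ − r₂: -1, 2, -1, -4, 4
d²: 1, 4, 1, 16, 16; Σd² = 38
ρ = 1 − 6·38/(5·24) = 1 − 228/120 = -0.900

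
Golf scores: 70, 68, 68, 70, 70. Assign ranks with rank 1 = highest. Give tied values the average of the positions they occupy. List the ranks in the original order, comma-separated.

2, 4.5, 4.5, 2, 2

Sorted (descending): 70, 70, 70, 68, 68
The 3 values of 70 occupy positions 1–3 → average rank 2.
The 2 values of 68 occupy positions 4–5 → average rank (4+5)/2 = 4.5.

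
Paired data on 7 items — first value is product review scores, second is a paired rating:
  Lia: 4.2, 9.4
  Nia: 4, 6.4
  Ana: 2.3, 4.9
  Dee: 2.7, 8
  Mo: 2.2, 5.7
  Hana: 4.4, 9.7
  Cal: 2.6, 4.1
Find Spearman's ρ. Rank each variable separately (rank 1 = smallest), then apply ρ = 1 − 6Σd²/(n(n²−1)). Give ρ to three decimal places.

Ranks of variable 1: 6, 5, 2, 4, 1, 7, 3
Ranks of variable 2: 6, 4, 2, 5, 3, 7, 1
d = r₁ − r₂: 0, 1, 0, -1, -2, 0, 2
d²: 0, 1, 0, 1, 4, 0, 4; Σd² = 10
ρ = 1 − 6·10/(7·48) = 1 − 60/336 = 0.821

0.821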